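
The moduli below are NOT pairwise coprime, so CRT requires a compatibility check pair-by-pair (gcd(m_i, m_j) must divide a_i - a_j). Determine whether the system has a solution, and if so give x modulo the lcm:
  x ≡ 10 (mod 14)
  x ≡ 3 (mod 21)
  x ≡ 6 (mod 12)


Moduli 14, 21, 12 are not pairwise coprime, so CRT works modulo lcm(m_i) when all pairwise compatibility conditions hold.
Pairwise compatibility: gcd(m_i, m_j) must divide a_i - a_j for every pair.
Merge one congruence at a time:
  Start: x ≡ 10 (mod 14).
  Combine with x ≡ 3 (mod 21): gcd(14, 21) = 7; 3 - 10 = -7, which IS divisible by 7, so compatible.
    Write x = 10 + 14·t and substitute into x ≡ 3 (mod 21): 14·t ≡ 3 − 10 = -7 (mod 21).
    Divide the congruence (and modulus) by g = 7: 2·t ≡ -1 (mod 3).
    Reduce coefficients mod 3: 2·t ≡ 2 (mod 3).
    The inverse of 2 mod 3 is 2 (since 2·2 = 4 = 1·3 + 1), so t ≡ 2·2 = 4 ≡ 1 (mod 3).
    Then x = 10 + 14·1 = 24, valid modulo lcm(14, 21) = 42: x ≡ 24 (mod 42).
  Combine with x ≡ 6 (mod 12): gcd(42, 12) = 6; 6 - 24 = -18, which IS divisible by 6, so compatible.
    Write x = 24 + 42·t and substitute into x ≡ 6 (mod 12): 42·t ≡ 6 − 24 = -18 (mod 12).
    Divide the congruence (and modulus) by g = 6: 7·t ≡ -3 (mod 2).
    Reduce coefficients mod 2: 1·t ≡ 1 (mod 2).
    So t ≡ 1 (mod 2).
    Then x = 24 + 42·1 = 66, valid modulo lcm(42, 12) = 84: x ≡ 66 (mod 84).
Verify: 66 mod 14 = 10, 66 mod 21 = 3, 66 mod 12 = 6.

x ≡ 66 (mod 84).


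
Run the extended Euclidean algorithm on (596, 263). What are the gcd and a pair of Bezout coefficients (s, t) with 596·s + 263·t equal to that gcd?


Euclidean algorithm on (596, 263) — divide until remainder is 0:
  596 = 2 · 263 + 70
  263 = 3 · 70 + 53
  70 = 1 · 53 + 17
  53 = 3 · 17 + 2
  17 = 8 · 2 + 1
  2 = 2 · 1 + 0
gcd(596, 263) = 1.
Track Bezout coefficients alongside the remainders: start with r₀ = 596 = a·1 + b·0 (s = 1, t = 0) and r₁ = 263 = a·0 + b·1 (s = 0, t = 1); each new remainder r_{k+1} = r_{k-1} − q_k·r_k inherits s_{k+1} = s_{k-1} − q_k·s_k, t_{k+1} = t_{k-1} − q_k·t_k, so r_k = a·s_k + b·t_k at every step:
  q = 2: r = 70, s = 1 − 2·0 = 1, t = 0 − 2·1 = -2  (check: 596·1 + 263·(-2) = 70)
  q = 3: r = 53, s = 0 − 3·1 = -3, t = 1 − 3·(-2) = 7  (check: 596·(-3) + 263·7 = 53)
  q = 1: r = 17, s = 1 − 1·(-3) = 4, t = -2 − 1·7 = -9  (check: 596·4 + 263·(-9) = 17)
  q = 3: r = 2, s = -3 − 3·4 = -15, t = 7 − 3·(-9) = 34  (check: 596·(-15) + 263·34 = 2)
  q = 8: r = 1, s = 4 − 8·(-15) = 124, t = -9 − 8·34 = -281  (check: 596·124 + 263·(-281) = 1)
The row with r = 1 (the gcd) gives the Bezout coefficients s = 124, t = -281.
Result: 596 · (124) + 263 · (-281) = 1.

gcd(596, 263) = 1; s = 124, t = -281 (check: 596·124 + 263·(-281) = 1).


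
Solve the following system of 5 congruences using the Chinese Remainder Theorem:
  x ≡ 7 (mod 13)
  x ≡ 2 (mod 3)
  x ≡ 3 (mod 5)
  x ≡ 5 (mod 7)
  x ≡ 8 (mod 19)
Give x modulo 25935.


Product of moduli M = 13 · 3 · 5 · 7 · 19 = 25935.
Merge one congruence at a time:
  Start: x ≡ 7 (mod 13).
  Combine with x ≡ 2 (mod 3); new modulus lcm = 39.
    Write x = 7 + 13·t and substitute into x ≡ 2 (mod 3): 13·t ≡ 2 − 7 = -5 (mod 3).
    Reduce coefficients mod 3: 1·t ≡ 1 (mod 3).
    So t ≡ 1 (mod 3).
    Then x = 7 + 13·1 = 20, valid modulo lcm(13, 3) = 39: x ≡ 20 (mod 39).
  Combine with x ≡ 3 (mod 5); new modulus lcm = 195.
    Write x = 20 + 39·t and substitute into x ≡ 3 (mod 5): 39·t ≡ 3 − 20 = -17 (mod 5).
    Reduce coefficients mod 5: 4·t ≡ 3 (mod 5).
    The inverse of 4 mod 5 is 4 (since 4·4 = 16 = 3·5 + 1), so t ≡ 4·3 = 12 ≡ 2 (mod 5).
    Then x = 20 + 39·2 = 98, valid modulo lcm(39, 5) = 195: x ≡ 98 (mod 195).
  Combine with x ≡ 5 (mod 7); new modulus lcm = 1365.
    Write x = 98 + 195·t and substitute into x ≡ 5 (mod 7): 195·t ≡ 5 − 98 = -93 (mod 7).
    Reduce coefficients mod 7: 6·t ≡ 5 (mod 7).
    The inverse of 6 mod 7 is 6 (since 6·6 = 36 = 5·7 + 1), so t ≡ 6·5 = 30 ≡ 2 (mod 7).
    Then x = 98 + 195·2 = 488, valid modulo lcm(195, 7) = 1365: x ≡ 488 (mod 1365).
  Combine with x ≡ 8 (mod 19); new modulus lcm = 25935.
    Write x = 488 + 1365·t and substitute into x ≡ 8 (mod 19): 1365·t ≡ 8 − 488 = -480 (mod 19).
    Reduce coefficients mod 19: 16·t ≡ 14 (mod 19).
    The inverse of 16 mod 19 is 6 (since 16·6 = 96 = 5·19 + 1), so t ≡ 6·14 = 84 ≡ 8 (mod 19).
    Then x = 488 + 1365·8 = 11408, valid modulo lcm(1365, 19) = 25935: x ≡ 11408 (mod 25935).
Verify against each original: 11408 mod 13 = 7, 11408 mod 3 = 2, 11408 mod 5 = 3, 11408 mod 7 = 5, 11408 mod 19 = 8.

x ≡ 11408 (mod 25935).


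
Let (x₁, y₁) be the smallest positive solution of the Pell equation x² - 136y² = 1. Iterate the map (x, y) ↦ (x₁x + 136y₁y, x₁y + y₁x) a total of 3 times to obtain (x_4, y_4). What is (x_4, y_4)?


Step 1: Find the fundamental solution (x₁, y₁) of x² - 136y² = 1.
  Expand √136 as a continued fraction. a₀ = ⌊√136⌋ = 11; iterate m_{k+1} = d_k·a_k − m_k, d_{k+1} = (136 − m_{k+1}²)/d_k, a_{k+1} = ⌊(a₀ + m_{k+1})/d_{k+1}⌋ (starting m₀ = 0, d₀ = 1), with convergents p_k = a_k·p_{k-1} + p_{k-2}, q_k = a_k·q_{k-1} + q_{k-2} (p₋₁ = 1, q₋₁ = 0):
  k = 0: a₀ = 11; p₀/q₀ = 11/1; p₀² − 136·q₀² = 121 − 136 = -15.
  k = 1: m = 11, d = 15, a = ⌊(11 + 11)/15⌋ = 1; p/q = (1·11 + 1)/(1·1 + 0) = 12/1; p² − 136·q² = 144 − 136 = 8.
  k = 2: m = 4, d = 8, a = ⌊(11 + 4)/8⌋ = 1; p/q = (1·12 + 11)/(1·1 + 1) = 23/2; p² − 136·q² = 529 − 544 = -15.
  k = 3: m = 4, d = 15, a = ⌊(11 + 4)/15⌋ = 1; p/q = (1·23 + 12)/(1·2 + 1) = 35/3; p² − 136·q² = 1225 − 1224 = 1.
  The first convergent with p² − 136·q² = 1 gives the fundamental solution (x₁, y₁) = (35, 3).
Step 2: Apply the recurrence (x_{n+1}, y_{n+1}) = (x₁x_n + 136y₁y_n, x₁y_n + y₁x_n) repeatedly.
  From (x_1, y_1) = (35, 3): x_2 = 35·35 + 136·3·3 = 2449; y_2 = 35·3 + 3·35 = 210.
  From (x_2, y_2) = (2449, 210): x_3 = 35·2449 + 136·3·210 = 171395; y_3 = 35·210 + 3·2449 = 14697.
  From (x_3, y_3) = (171395, 14697): x_4 = 35·171395 + 136·3·14697 = 11995201; y_4 = 35·14697 + 3·171395 = 1028580.
Step 3: Verify x_4² - 136·y_4² = 143884847030401 - 143884847030400 = 1 (should be 1). ✓

(x_1, y_1) = (35, 3); (x_4, y_4) = (11995201, 1028580).


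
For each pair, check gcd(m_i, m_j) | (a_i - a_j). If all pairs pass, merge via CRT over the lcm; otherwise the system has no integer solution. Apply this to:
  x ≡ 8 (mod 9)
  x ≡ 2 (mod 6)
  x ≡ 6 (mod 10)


Moduli 9, 6, 10 are not pairwise coprime, so CRT works modulo lcm(m_i) when all pairwise compatibility conditions hold.
Pairwise compatibility: gcd(m_i, m_j) must divide a_i - a_j for every pair.
Merge one congruence at a time:
  Start: x ≡ 8 (mod 9).
  Combine with x ≡ 2 (mod 6): gcd(9, 6) = 3; 2 - 8 = -6, which IS divisible by 3, so compatible.
    Write x = 8 + 9·t and substitute into x ≡ 2 (mod 6): 9·t ≡ 2 − 8 = -6 (mod 6).
    Divide the congruence (and modulus) by g = 3: 3·t ≡ -2 (mod 2).
    Reduce coefficients mod 2: 1·t ≡ 0 (mod 2).
    So t ≡ 0 (mod 2).
    Then x = 8 + 9·0 = 8, valid modulo lcm(9, 6) = 18: x ≡ 8 (mod 18).
  Combine with x ≡ 6 (mod 10): gcd(18, 10) = 2; 6 - 8 = -2, which IS divisible by 2, so compatible.
    Write x = 8 + 18·t and substitute into x ≡ 6 (mod 10): 18·t ≡ 6 − 8 = -2 (mod 10).
    Divide the congruence (and modulus) by g = 2: 9·t ≡ -1 (mod 5).
    Reduce coefficients mod 5: 4·t ≡ 4 (mod 5).
    The inverse of 4 mod 5 is 4 (since 4·4 = 16 = 3·5 + 1), so t ≡ 4·4 = 16 ≡ 1 (mod 5).
    Then x = 8 + 18·1 = 26, valid modulo lcm(18, 10) = 90: x ≡ 26 (mod 90).
Verify: 26 mod 9 = 8, 26 mod 6 = 2, 26 mod 10 = 6.

x ≡ 26 (mod 90).


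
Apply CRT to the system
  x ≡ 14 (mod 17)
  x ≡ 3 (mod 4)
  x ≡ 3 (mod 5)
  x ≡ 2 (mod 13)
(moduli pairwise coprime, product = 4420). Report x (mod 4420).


Product of moduli M = 17 · 4 · 5 · 13 = 4420.
Merge one congruence at a time:
  Start: x ≡ 14 (mod 17).
  Combine with x ≡ 3 (mod 4); new modulus lcm = 68.
    Write x = 14 + 17·t and substitute into x ≡ 3 (mod 4): 17·t ≡ 3 − 14 = -11 (mod 4).
    Reduce coefficients mod 4: 1·t ≡ 1 (mod 4).
    So t ≡ 1 (mod 4).
    Then x = 14 + 17·1 = 31, valid modulo lcm(17, 4) = 68: x ≡ 31 (mod 68).
  Combine with x ≡ 3 (mod 5); new modulus lcm = 340.
    Write x = 31 + 68·t and substitute into x ≡ 3 (mod 5): 68·t ≡ 3 − 31 = -28 (mod 5).
    Reduce coefficients mod 5: 3·t ≡ 2 (mod 5).
    The inverse of 3 mod 5 is 2 (since 3·2 = 6 = 1·5 + 1), so t ≡ 2·2 = 4 ≡ 4 (mod 5).
    Then x = 31 + 68·4 = 303, valid modulo lcm(68, 5) = 340: x ≡ 303 (mod 340).
  Combine with x ≡ 2 (mod 13); new modulus lcm = 4420.
    Write x = 303 + 340·t and substitute into x ≡ 2 (mod 13): 340·t ≡ 2 − 303 = -301 (mod 13).
    Reduce coefficients mod 13: 2·t ≡ 11 (mod 13).
    The inverse of 2 mod 13 is 7 (since 2·7 = 14 = 1·13 + 1), so t ≡ 7·11 = 77 ≡ 12 (mod 13).
    Then x = 303 + 340·12 = 4383, valid modulo lcm(340, 13) = 4420: x ≡ 4383 (mod 4420).
Verify against each original: 4383 mod 17 = 14, 4383 mod 4 = 3, 4383 mod 5 = 3, 4383 mod 13 = 2.

x ≡ 4383 (mod 4420).


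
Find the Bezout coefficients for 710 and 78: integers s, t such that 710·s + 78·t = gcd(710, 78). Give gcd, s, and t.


Euclidean algorithm on (710, 78) — divide until remainder is 0:
  710 = 9 · 78 + 8
  78 = 9 · 8 + 6
  8 = 1 · 6 + 2
  6 = 3 · 2 + 0
gcd(710, 78) = 2.
Track Bezout coefficients alongside the remainders: start with r₀ = 710 = a·1 + b·0 (s = 1, t = 0) and r₁ = 78 = a·0 + b·1 (s = 0, t = 1); each new remainder r_{k+1} = r_{k-1} − q_k·r_k inherits s_{k+1} = s_{k-1} − q_k·s_k, t_{k+1} = t_{k-1} − q_k·t_k, so r_k = a·s_k + b·t_k at every step:
  q = 9: r = 8, s = 1 − 9·0 = 1, t = 0 − 9·1 = -9  (check: 710·1 + 78·(-9) = 8)
  q = 9: r = 6, s = 0 − 9·1 = -9, t = 1 − 9·(-9) = 82  (check: 710·(-9) + 78·82 = 6)
  q = 1: r = 2, s = 1 − 1·(-9) = 10, t = -9 − 1·82 = -91  (check: 710·10 + 78·(-91) = 2)
The row with r = 2 (the gcd) gives the Bezout coefficients s = 10, t = -91.
Result: 710 · (10) + 78 · (-91) = 2.

gcd(710, 78) = 2; s = 10, t = -91 (check: 710·10 + 78·(-91) = 2).


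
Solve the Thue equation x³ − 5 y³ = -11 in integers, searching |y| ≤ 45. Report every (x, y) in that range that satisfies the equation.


The equation is x³ - 5y³ = -11. For fixed y, x³ = 5·y³ − 11, so a solution requires the RHS to be a perfect cube.
Strategy: iterate y from -45 to 45, compute RHS = 5·y³ − 11, and check whether it is a (positive or negative) perfect cube.
Check small values of y:
  y = 0: RHS = -11 is not a perfect cube.
  y = 1: RHS = -6 is not a perfect cube.
  y = -1: RHS = -16 is not a perfect cube.
  y = 2: RHS = 29 is not a perfect cube.
  y = -2: RHS = -51 is not a perfect cube.
  y = 3: RHS = 124 is not a perfect cube.
  y = -3: RHS = -146 is not a perfect cube.
Continuing the search up to |y| = 45 finds no solutions either.
No (x, y) in the scanned range satisfies the equation.

No integer solutions with |y| ≤ 45.


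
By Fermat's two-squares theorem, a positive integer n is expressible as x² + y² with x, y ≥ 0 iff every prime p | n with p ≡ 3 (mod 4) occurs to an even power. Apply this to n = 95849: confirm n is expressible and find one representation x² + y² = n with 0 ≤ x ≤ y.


Step 1: Factor n = 95849 = 13 · 73 · 101.
Step 2: Check the mod-4 condition on each prime factor: 13 ≡ 1 (mod 4), exponent 1; 73 ≡ 1 (mod 4), exponent 1; 101 ≡ 1 (mod 4), exponent 1.
All primes ≡ 3 (mod 4) appear to even exponent (or don't appear), so by the two-squares theorem n IS expressible as a sum of two squares.
Step 3: Build a representation. Here n = 13 · 73 · 101 is a product of primes ≡ 1 (mod 4). Each prime p ≡ 1 (mod 4) is itself a sum of two squares; find a² by testing p − a² for a perfect square:
  13: 13 − 1² = 12, 13 − 2² = 9 = 3² ⇒ 13 = 2² + 3².
  73: 73 − 1² = 72, 73 − 2² = 69, 73 − 3² = 64 = 8² ⇒ 73 = 3² + 8².
  101: 101 − 1² = 100 = 10² ⇒ 101 = 1² + 10².
  Combine using the Brahmagupta–Fibonacci identity (a² + b²)(c² + d²) = (ac − bd)² + (ad + bc)² = (ac + bd)² + (ad − bc)²:
  13 · 73 = 949: from (2² + 3²)(3² + 8²), take (2·3 − 3·8, 2·8 + 3·3) = (6 − 24, 16 + 9) = (-18, 25); dropping signs (only squares matter) gives (18, 25); check 18² + 25² = 324 + 625 = 949 ✓.
  949 · 101 = 95849: from (18² + 25²)(1² + 10²), take (18·1 − 25·10, 18·10 + 25·1) = (18 − 250, 180 + 25) = (-232, 205); dropping signs (only squares matter) gives (232, 205); check 232² + 205² = 53824 + 42025 = 95849 ✓.
Step 4: Order so x ≤ y and verify: 205² + 232² = 42025 + 53824 = 95849 = n. ✓

n = 95849 = 205² + 232² (one valid representation with x ≤ y).


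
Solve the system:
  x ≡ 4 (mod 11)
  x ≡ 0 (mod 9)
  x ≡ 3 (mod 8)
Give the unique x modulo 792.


Moduli 11, 9, 8 are pairwise coprime; by CRT there is a unique solution modulo M = 11 · 9 · 8 = 792.
Solve pairwise, accumulating the modulus:
  Start with x ≡ 4 (mod 11).
  Combine with x ≡ 0 (mod 9): since gcd(11, 9) = 1, we get a unique residue mod 99.
    Write x = 4 + 11·t and substitute into x ≡ 0 (mod 9): 11·t ≡ 0 − 4 = -4 (mod 9).
    Reduce coefficients mod 9: 2·t ≡ 5 (mod 9).
    The inverse of 2 mod 9 is 5 (since 2·5 = 10 = 1·9 + 1), so t ≡ 5·5 = 25 ≡ 7 (mod 9).
    Then x = 4 + 11·7 = 81, valid modulo lcm(11, 9) = 99: x ≡ 81 (mod 99).
  Combine with x ≡ 3 (mod 8): since gcd(99, 8) = 1, we get a unique residue mod 792.
    Write x = 81 + 99·t and substitute into x ≡ 3 (mod 8): 99·t ≡ 3 − 81 = -78 (mod 8).
    Reduce coefficients mod 8: 3·t ≡ 2 (mod 8).
    The inverse of 3 mod 8 is 3 (since 3·3 = 9 = 1·8 + 1), so t ≡ 3·2 = 6 ≡ 6 (mod 8).
    Then x = 81 + 99·6 = 675, valid modulo lcm(99, 8) = 792: x ≡ 675 (mod 792).
Verify: 675 mod 11 = 4 ✓, 675 mod 9 = 0 ✓, 675 mod 8 = 3 ✓.

x ≡ 675 (mod 792).


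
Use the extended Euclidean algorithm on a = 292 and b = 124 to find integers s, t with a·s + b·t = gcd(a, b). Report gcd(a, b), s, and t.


Euclidean algorithm on (292, 124) — divide until remainder is 0:
  292 = 2 · 124 + 44
  124 = 2 · 44 + 36
  44 = 1 · 36 + 8
  36 = 4 · 8 + 4
  8 = 2 · 4 + 0
gcd(292, 124) = 4.
Track Bezout coefficients alongside the remainders: start with r₀ = 292 = a·1 + b·0 (s = 1, t = 0) and r₁ = 124 = a·0 + b·1 (s = 0, t = 1); each new remainder r_{k+1} = r_{k-1} − q_k·r_k inherits s_{k+1} = s_{k-1} − q_k·s_k, t_{k+1} = t_{k-1} − q_k·t_k, so r_k = a·s_k + b·t_k at every step:
  q = 2: r = 44, s = 1 − 2·0 = 1, t = 0 − 2·1 = -2  (check: 292·1 + 124·(-2) = 44)
  q = 2: r = 36, s = 0 − 2·1 = -2, t = 1 − 2·(-2) = 5  (check: 292·(-2) + 124·5 = 36)
  q = 1: r = 8, s = 1 − 1·(-2) = 3, t = -2 − 1·5 = -7  (check: 292·3 + 124·(-7) = 8)
  q = 4: r = 4, s = -2 − 4·3 = -14, t = 5 − 4·(-7) = 33  (check: 292·(-14) + 124·33 = 4)
The row with r = 4 (the gcd) gives the Bezout coefficients s = -14, t = 33.
Result: 292 · (-14) + 124 · (33) = 4.

gcd(292, 124) = 4; s = -14, t = 33 (check: 292·(-14) + 124·33 = 4).


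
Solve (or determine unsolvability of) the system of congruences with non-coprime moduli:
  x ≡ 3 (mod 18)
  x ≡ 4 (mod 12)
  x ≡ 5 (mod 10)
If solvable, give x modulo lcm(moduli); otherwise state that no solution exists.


Moduli 18, 12, 10 are not pairwise coprime, so CRT works modulo lcm(m_i) when all pairwise compatibility conditions hold.
Pairwise compatibility: gcd(m_i, m_j) must divide a_i - a_j for every pair.
Merge one congruence at a time:
  Start: x ≡ 3 (mod 18).
  Combine with x ≡ 4 (mod 12): gcd(18, 12) = 6, and 4 - 3 = 1 is NOT divisible by 6.
    ⇒ system is inconsistent (no integer solution).

No solution (the system is inconsistent).


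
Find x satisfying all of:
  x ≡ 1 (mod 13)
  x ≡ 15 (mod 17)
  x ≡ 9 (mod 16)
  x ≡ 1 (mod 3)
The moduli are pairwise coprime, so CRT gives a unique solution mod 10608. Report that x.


Product of moduli M = 13 · 17 · 16 · 3 = 10608.
Merge one congruence at a time:
  Start: x ≡ 1 (mod 13).
  Combine with x ≡ 15 (mod 17); new modulus lcm = 221.
    Write x = 1 + 13·t and substitute into x ≡ 15 (mod 17): 13·t ≡ 15 − 1 = 14 (mod 17).
    The inverse of 13 mod 17 is 4 (since 13·4 = 52 = 3·17 + 1), so t ≡ 4·14 = 56 ≡ 5 (mod 17).
    Then x = 1 + 13·5 = 66, valid modulo lcm(13, 17) = 221: x ≡ 66 (mod 221).
  Combine with x ≡ 9 (mod 16); new modulus lcm = 3536.
    Write x = 66 + 221·t and substitute into x ≡ 9 (mod 16): 221·t ≡ 9 − 66 = -57 (mod 16).
    Reduce coefficients mod 16: 13·t ≡ 7 (mod 16).
    The inverse of 13 mod 16 is 5 (since 13·5 = 65 = 4·16 + 1), so t ≡ 5·7 = 35 ≡ 3 (mod 16).
    Then x = 66 + 221·3 = 729, valid modulo lcm(221, 16) = 3536: x ≡ 729 (mod 3536).
  Combine with x ≡ 1 (mod 3); new modulus lcm = 10608.
    Write x = 729 + 3536·t and substitute into x ≡ 1 (mod 3): 3536·t ≡ 1 − 729 = -728 (mod 3).
    Reduce coefficients mod 3: 2·t ≡ 1 (mod 3).
    The inverse of 2 mod 3 is 2 (since 2·2 = 4 = 1·3 + 1), so t ≡ 2·1 = 2 ≡ 2 (mod 3).
    Then x = 729 + 3536·2 = 7801, valid modulo lcm(3536, 3) = 10608: x ≡ 7801 (mod 10608).
Verify against each original: 7801 mod 13 = 1, 7801 mod 17 = 15, 7801 mod 16 = 9, 7801 mod 3 = 1.

x ≡ 7801 (mod 10608).


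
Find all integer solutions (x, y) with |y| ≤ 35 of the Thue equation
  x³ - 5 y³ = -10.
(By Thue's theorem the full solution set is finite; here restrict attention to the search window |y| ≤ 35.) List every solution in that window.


The equation is x³ - 5y³ = -10. For fixed y, x³ = 5·y³ − 10, so a solution requires the RHS to be a perfect cube.
Strategy: iterate y from -35 to 35, compute RHS = 5·y³ − 10, and check whether it is a (positive or negative) perfect cube.
Check small values of y:
  y = 0: RHS = -10 is not a perfect cube.
  y = 1: RHS = -5 is not a perfect cube.
  y = -1: RHS = -15 is not a perfect cube.
  y = 2: RHS = 30 is not a perfect cube.
  y = -2: RHS = -50 is not a perfect cube.
  y = 3: RHS = 125 = (5)³ ⇒ x = 5 works.
  y = -3: RHS = -145 is not a perfect cube.
Continuing the search up to |y| = 35 finds no further solutions beyond those listed.
Collected solutions: (5, 3).

Solutions (with |y| ≤ 35): (5, 3).


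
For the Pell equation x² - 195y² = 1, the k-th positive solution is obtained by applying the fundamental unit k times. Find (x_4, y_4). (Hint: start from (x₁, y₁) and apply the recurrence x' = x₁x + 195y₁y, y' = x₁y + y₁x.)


Step 1: Find the fundamental solution (x₁, y₁) of x² - 195y² = 1.
  Expand √195 as a continued fraction. a₀ = ⌊√195⌋ = 13; iterate m_{k+1} = d_k·a_k − m_k, d_{k+1} = (195 − m_{k+1}²)/d_k, a_{k+1} = ⌊(a₀ + m_{k+1})/d_{k+1}⌋ (starting m₀ = 0, d₀ = 1), with convergents p_k = a_k·p_{k-1} + p_{k-2}, q_k = a_k·q_{k-1} + q_{k-2} (p₋₁ = 1, q₋₁ = 0):
  k = 0: a₀ = 13; p₀/q₀ = 13/1; p₀² − 195·q₀² = 169 − 195 = -26.
  k = 1: m = 13, d = 26, a = ⌊(13 + 13)/26⌋ = 1; p/q = (1·13 + 1)/(1·1 + 0) = 14/1; p² − 195·q² = 196 − 195 = 1.
  The first convergent with p² − 195·q² = 1 gives the fundamental solution (x₁, y₁) = (14, 1).
Step 2: Apply the recurrence (x_{n+1}, y_{n+1}) = (x₁x_n + 195y₁y_n, x₁y_n + y₁x_n) repeatedly.
  From (x_1, y_1) = (14, 1): x_2 = 14·14 + 195·1·1 = 391; y_2 = 14·1 + 1·14 = 28.
  From (x_2, y_2) = (391, 28): x_3 = 14·391 + 195·1·28 = 10934; y_3 = 14·28 + 1·391 = 783.
  From (x_3, y_3) = (10934, 783): x_4 = 14·10934 + 195·1·783 = 305761; y_4 = 14·783 + 1·10934 = 21896.
Step 3: Verify x_4² - 195·y_4² = 93489789121 - 93489789120 = 1 (should be 1). ✓

(x_1, y_1) = (14, 1); (x_4, y_4) = (305761, 21896).


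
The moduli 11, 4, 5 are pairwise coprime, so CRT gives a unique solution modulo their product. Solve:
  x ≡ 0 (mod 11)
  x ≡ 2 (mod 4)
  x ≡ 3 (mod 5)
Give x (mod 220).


Moduli 11, 4, 5 are pairwise coprime; by CRT there is a unique solution modulo M = 11 · 4 · 5 = 220.
Solve pairwise, accumulating the modulus:
  Start with x ≡ 0 (mod 11).
  Combine with x ≡ 2 (mod 4): since gcd(11, 4) = 1, we get a unique residue mod 44.
    Write x = 0 + 11·t and substitute into x ≡ 2 (mod 4): 11·t ≡ 2 − 0 = 2 (mod 4).
    Reduce coefficients mod 4: 3·t ≡ 2 (mod 4).
    The inverse of 3 mod 4 is 3 (since 3·3 = 9 = 2·4 + 1), so t ≡ 3·2 = 6 ≡ 2 (mod 4).
    Then x = 0 + 11·2 = 22, valid modulo lcm(11, 4) = 44: x ≡ 22 (mod 44).
  Combine with x ≡ 3 (mod 5): since gcd(44, 5) = 1, we get a unique residue mod 220.
    Write x = 22 + 44·t and substitute into x ≡ 3 (mod 5): 44·t ≡ 3 − 22 = -19 (mod 5).
    Reduce coefficients mod 5: 4·t ≡ 1 (mod 5).
    The inverse of 4 mod 5 is 4 (since 4·4 = 16 = 3·5 + 1), so t ≡ 4·1 = 4 ≡ 4 (mod 5).
    Then x = 22 + 44·4 = 198, valid modulo lcm(44, 5) = 220: x ≡ 198 (mod 220).
Verify: 198 mod 11 = 0 ✓, 198 mod 4 = 2 ✓, 198 mod 5 = 3 ✓.

x ≡ 198 (mod 220).


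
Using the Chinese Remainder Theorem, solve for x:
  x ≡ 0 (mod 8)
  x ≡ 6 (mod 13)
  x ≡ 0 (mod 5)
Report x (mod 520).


Moduli 8, 13, 5 are pairwise coprime; by CRT there is a unique solution modulo M = 8 · 13 · 5 = 520.
Solve pairwise, accumulating the modulus:
  Start with x ≡ 0 (mod 8).
  Combine with x ≡ 6 (mod 13): since gcd(8, 13) = 1, we get a unique residue mod 104.
    Write x = 0 + 8·t and substitute into x ≡ 6 (mod 13): 8·t ≡ 6 − 0 = 6 (mod 13).
    The inverse of 8 mod 13 is 5 (since 8·5 = 40 = 3·13 + 1), so t ≡ 5·6 = 30 ≡ 4 (mod 13).
    Then x = 0 + 8·4 = 32, valid modulo lcm(8, 13) = 104: x ≡ 32 (mod 104).
  Combine with x ≡ 0 (mod 5): since gcd(104, 5) = 1, we get a unique residue mod 520.
    Write x = 32 + 104·t and substitute into x ≡ 0 (mod 5): 104·t ≡ 0 − 32 = -32 (mod 5).
    Reduce coefficients mod 5: 4·t ≡ 3 (mod 5).
    The inverse of 4 mod 5 is 4 (since 4·4 = 16 = 3·5 + 1), so t ≡ 4·3 = 12 ≡ 2 (mod 5).
    Then x = 32 + 104·2 = 240, valid modulo lcm(104, 5) = 520: x ≡ 240 (mod 520).
Verify: 240 mod 8 = 0 ✓, 240 mod 13 = 6 ✓, 240 mod 5 = 0 ✓.

x ≡ 240 (mod 520).


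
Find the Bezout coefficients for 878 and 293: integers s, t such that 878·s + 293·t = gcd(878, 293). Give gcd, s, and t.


Euclidean algorithm on (878, 293) — divide until remainder is 0:
  878 = 2 · 293 + 292
  293 = 1 · 292 + 1
  292 = 292 · 1 + 0
gcd(878, 293) = 1.
Track Bezout coefficients alongside the remainders: start with r₀ = 878 = a·1 + b·0 (s = 1, t = 0) and r₁ = 293 = a·0 + b·1 (s = 0, t = 1); each new remainder r_{k+1} = r_{k-1} − q_k·r_k inherits s_{k+1} = s_{k-1} − q_k·s_k, t_{k+1} = t_{k-1} − q_k·t_k, so r_k = a·s_k + b·t_k at every step:
  q = 2: r = 292, s = 1 − 2·0 = 1, t = 0 − 2·1 = -2  (check: 878·1 + 293·(-2) = 292)
  q = 1: r = 1, s = 0 − 1·1 = -1, t = 1 − 1·(-2) = 3  (check: 878·(-1) + 293·3 = 1)
The row with r = 1 (the gcd) gives the Bezout coefficients s = -1, t = 3.
Result: 878 · (-1) + 293 · (3) = 1.

gcd(878, 293) = 1; s = -1, t = 3 (check: 878·(-1) + 293·3 = 1).


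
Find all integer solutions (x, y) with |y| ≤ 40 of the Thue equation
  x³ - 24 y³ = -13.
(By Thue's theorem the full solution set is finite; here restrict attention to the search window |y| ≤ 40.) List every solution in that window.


The equation is x³ - 24y³ = -13. For fixed y, x³ = 24·y³ − 13, so a solution requires the RHS to be a perfect cube.
Strategy: iterate y from -40 to 40, compute RHS = 24·y³ − 13, and check whether it is a (positive or negative) perfect cube.
Check small values of y:
  y = 0: RHS = -13 is not a perfect cube.
  y = 1: RHS = 11 is not a perfect cube.
  y = -1: RHS = -37 is not a perfect cube.
  y = 2: RHS = 179 is not a perfect cube.
  y = -2: RHS = -205 is not a perfect cube.
  y = 3: RHS = 635 is not a perfect cube.
  y = -3: RHS = -661 is not a perfect cube.
Continuing the search up to |y| = 40 finds no solutions either.
No (x, y) in the scanned range satisfies the equation.

No integer solutions with |y| ≤ 40.


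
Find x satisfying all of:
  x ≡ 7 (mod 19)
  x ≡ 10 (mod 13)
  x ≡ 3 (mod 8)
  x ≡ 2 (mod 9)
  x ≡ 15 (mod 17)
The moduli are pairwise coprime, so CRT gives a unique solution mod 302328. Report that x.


Product of moduli M = 19 · 13 · 8 · 9 · 17 = 302328.
Merge one congruence at a time:
  Start: x ≡ 7 (mod 19).
  Combine with x ≡ 10 (mod 13); new modulus lcm = 247.
    Write x = 7 + 19·t and substitute into x ≡ 10 (mod 13): 19·t ≡ 10 − 7 = 3 (mod 13).
    Reduce coefficients mod 13: 6·t ≡ 3 (mod 13).
    The inverse of 6 mod 13 is 11 (since 6·11 = 66 = 5·13 + 1), so t ≡ 11·3 = 33 ≡ 7 (mod 13).
    Then x = 7 + 19·7 = 140, valid modulo lcm(19, 13) = 247: x ≡ 140 (mod 247).
  Combine with x ≡ 3 (mod 8); new modulus lcm = 1976.
    Write x = 140 + 247·t and substitute into x ≡ 3 (mod 8): 247·t ≡ 3 − 140 = -137 (mod 8).
    Reduce coefficients mod 8: 7·t ≡ 7 (mod 8).
    The inverse of 7 mod 8 is 7 (since 7·7 = 49 = 6·8 + 1), so t ≡ 7·7 = 49 ≡ 1 (mod 8).
    Then x = 140 + 247·1 = 387, valid modulo lcm(247, 8) = 1976: x ≡ 387 (mod 1976).
  Combine with x ≡ 2 (mod 9); new modulus lcm = 17784.
    Write x = 387 + 1976·t and substitute into x ≡ 2 (mod 9): 1976·t ≡ 2 − 387 = -385 (mod 9).
    Reduce coefficients mod 9: 5·t ≡ 2 (mod 9).
    The inverse of 5 mod 9 is 2 (since 5·2 = 10 = 1·9 + 1), so t ≡ 2·2 = 4 ≡ 4 (mod 9).
    Then x = 387 + 1976·4 = 8291, valid modulo lcm(1976, 9) = 17784: x ≡ 8291 (mod 17784).
  Combine with x ≡ 15 (mod 17); new modulus lcm = 302328.
    Write x = 8291 + 17784·t and substitute into x ≡ 15 (mod 17): 17784·t ≡ 15 − 8291 = -8276 (mod 17).
    Reduce coefficients mod 17: 2·t ≡ 3 (mod 17).
    The inverse of 2 mod 17 is 9 (since 2·9 = 18 = 1·17 + 1), so t ≡ 9·3 = 27 ≡ 10 (mod 17).
    Then x = 8291 + 17784·10 = 186131, valid modulo lcm(17784, 17) = 302328: x ≡ 186131 (mod 302328).
Verify against each original: 186131 mod 19 = 7, 186131 mod 13 = 10, 186131 mod 8 = 3, 186131 mod 9 = 2, 186131 mod 17 = 15.

x ≡ 186131 (mod 302328).


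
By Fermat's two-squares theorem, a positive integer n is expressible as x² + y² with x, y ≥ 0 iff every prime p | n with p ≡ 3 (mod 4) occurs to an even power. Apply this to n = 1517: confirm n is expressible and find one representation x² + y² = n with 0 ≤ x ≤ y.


Step 1: Factor n = 1517 = 37 · 41.
Step 2: Check the mod-4 condition on each prime factor: 37 ≡ 1 (mod 4), exponent 1; 41 ≡ 1 (mod 4), exponent 1.
All primes ≡ 3 (mod 4) appear to even exponent (or don't appear), so by the two-squares theorem n IS expressible as a sum of two squares.
Step 3: Build a representation. Here n = 37 · 41 is a product of primes ≡ 1 (mod 4). Each prime p ≡ 1 (mod 4) is itself a sum of two squares; find a² by testing p − a² for a perfect square:
  37: 37 − 1² = 36 = 6² ⇒ 37 = 1² + 6².
  41: 41 − 1² = 40, 41 − 2² = 37, 41 − 3² = 32, 41 − 4² = 25 = 5² ⇒ 41 = 4² + 5².
  Combine using the Brahmagupta–Fibonacci identity (a² + b²)(c² + d²) = (ac − bd)² + (ad + bc)² = (ac + bd)² + (ad − bc)²:
  37 · 41 = 1517: from (1² + 6²)(4² + 5²), take (1·4 − 6·5, 1·5 + 6·4) = (4 − 30, 5 + 24) = (-26, 29); dropping signs (only squares matter) gives (26, 29); check 26² + 29² = 676 + 841 = 1517 ✓.
Step 4: Order so x ≤ y and verify: 26² + 29² = 676 + 841 = 1517 = n. ✓

n = 1517 = 26² + 29² (one valid representation with x ≤ y).


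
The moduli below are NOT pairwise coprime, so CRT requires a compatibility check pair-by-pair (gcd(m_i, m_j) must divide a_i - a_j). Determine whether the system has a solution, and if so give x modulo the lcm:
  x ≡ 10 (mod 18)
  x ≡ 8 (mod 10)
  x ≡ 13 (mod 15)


Moduli 18, 10, 15 are not pairwise coprime, so CRT works modulo lcm(m_i) when all pairwise compatibility conditions hold.
Pairwise compatibility: gcd(m_i, m_j) must divide a_i - a_j for every pair.
Merge one congruence at a time:
  Start: x ≡ 10 (mod 18).
  Combine with x ≡ 8 (mod 10): gcd(18, 10) = 2; 8 - 10 = -2, which IS divisible by 2, so compatible.
    Write x = 10 + 18·t and substitute into x ≡ 8 (mod 10): 18·t ≡ 8 − 10 = -2 (mod 10).
    Divide the congruence (and modulus) by g = 2: 9·t ≡ -1 (mod 5).
    Reduce coefficients mod 5: 4·t ≡ 4 (mod 5).
    The inverse of 4 mod 5 is 4 (since 4·4 = 16 = 3·5 + 1), so t ≡ 4·4 = 16 ≡ 1 (mod 5).
    Then x = 10 + 18·1 = 28, valid modulo lcm(18, 10) = 90: x ≡ 28 (mod 90).
  Combine with x ≡ 13 (mod 15): gcd(90, 15) = 15; 13 - 28 = -15, which IS divisible by 15, so compatible.
    Write x = 28 + 90·t and substitute into x ≡ 13 (mod 15): 90·t ≡ 13 − 28 = -15 (mod 15).
    Divide the congruence (and modulus) by g = 15: 6·t ≡ -1 (mod 1).
    Modulo 1 every t works; take t = 0.
    Then x = 28 + 90·0 = 28, valid modulo lcm(90, 15) = 90: x ≡ 28 (mod 90).
Verify: 28 mod 18 = 10, 28 mod 10 = 8, 28 mod 15 = 13.

x ≡ 28 (mod 90).


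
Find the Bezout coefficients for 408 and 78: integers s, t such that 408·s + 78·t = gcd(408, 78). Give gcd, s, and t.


Euclidean algorithm on (408, 78) — divide until remainder is 0:
  408 = 5 · 78 + 18
  78 = 4 · 18 + 6
  18 = 3 · 6 + 0
gcd(408, 78) = 6.
Track Bezout coefficients alongside the remainders: start with r₀ = 408 = a·1 + b·0 (s = 1, t = 0) and r₁ = 78 = a·0 + b·1 (s = 0, t = 1); each new remainder r_{k+1} = r_{k-1} − q_k·r_k inherits s_{k+1} = s_{k-1} − q_k·s_k, t_{k+1} = t_{k-1} − q_k·t_k, so r_k = a·s_k + b·t_k at every step:
  q = 5: r = 18, s = 1 − 5·0 = 1, t = 0 − 5·1 = -5  (check: 408·1 + 78·(-5) = 18)
  q = 4: r = 6, s = 0 − 4·1 = -4, t = 1 − 4·(-5) = 21  (check: 408·(-4) + 78·21 = 6)
The row with r = 6 (the gcd) gives the Bezout coefficients s = -4, t = 21.
Result: 408 · (-4) + 78 · (21) = 6.

gcd(408, 78) = 6; s = -4, t = 21 (check: 408·(-4) + 78·21 = 6).


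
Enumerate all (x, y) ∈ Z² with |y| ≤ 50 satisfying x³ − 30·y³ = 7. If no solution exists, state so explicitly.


The equation is x³ - 30y³ = 7. For fixed y, x³ = 30·y³ + 7, so a solution requires the RHS to be a perfect cube.
Strategy: iterate y from -50 to 50, compute RHS = 30·y³ + 7, and check whether it is a (positive or negative) perfect cube.
Check small values of y:
  y = 0: RHS = 7 is not a perfect cube.
  y = 1: RHS = 37 is not a perfect cube.
  y = -1: RHS = -23 is not a perfect cube.
  y = 2: RHS = 247 is not a perfect cube.
  y = -2: RHS = -233 is not a perfect cube.
  y = 3: RHS = 817 is not a perfect cube.
  y = -3: RHS = -803 is not a perfect cube.
Continuing the search up to |y| = 50 finds no solutions either.
No (x, y) in the scanned range satisfies the equation.

No integer solutions with |y| ≤ 50.


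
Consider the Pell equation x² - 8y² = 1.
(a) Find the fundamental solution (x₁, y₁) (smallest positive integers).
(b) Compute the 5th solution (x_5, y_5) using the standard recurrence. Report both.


Step 1: Find the fundamental solution (x₁, y₁) of x² - 8y² = 1.
  Expand √8 as a continued fraction. a₀ = ⌊√8⌋ = 2; iterate m_{k+1} = d_k·a_k − m_k, d_{k+1} = (8 − m_{k+1}²)/d_k, a_{k+1} = ⌊(a₀ + m_{k+1})/d_{k+1}⌋ (starting m₀ = 0, d₀ = 1), with convergents p_k = a_k·p_{k-1} + p_{k-2}, q_k = a_k·q_{k-1} + q_{k-2} (p₋₁ = 1, q₋₁ = 0):
  k = 0: a₀ = 2; p₀/q₀ = 2/1; p₀² − 8·q₀² = 4 − 8 = -4.
  k = 1: m = 2, d = 4, a = ⌊(2 + 2)/4⌋ = 1; p/q = (1·2 + 1)/(1·1 + 0) = 3/1; p² − 8·q² = 9 − 8 = 1.
  The first convergent with p² − 8·q² = 1 gives the fundamental solution (x₁, y₁) = (3, 1).
Step 2: Apply the recurrence (x_{n+1}, y_{n+1}) = (x₁x_n + 8y₁y_n, x₁y_n + y₁x_n) repeatedly.
  From (x_1, y_1) = (3, 1): x_2 = 3·3 + 8·1·1 = 17; y_2 = 3·1 + 1·3 = 6.
  From (x_2, y_2) = (17, 6): x_3 = 3·17 + 8·1·6 = 99; y_3 = 3·6 + 1·17 = 35.
  From (x_3, y_3) = (99, 35): x_4 = 3·99 + 8·1·35 = 577; y_4 = 3·35 + 1·99 = 204.
  From (x_4, y_4) = (577, 204): x_5 = 3·577 + 8·1·204 = 3363; y_5 = 3·204 + 1·577 = 1189.
Step 3: Verify x_5² - 8·y_5² = 11309769 - 11309768 = 1 (should be 1). ✓

(x_1, y_1) = (3, 1); (x_5, y_5) = (3363, 1189).


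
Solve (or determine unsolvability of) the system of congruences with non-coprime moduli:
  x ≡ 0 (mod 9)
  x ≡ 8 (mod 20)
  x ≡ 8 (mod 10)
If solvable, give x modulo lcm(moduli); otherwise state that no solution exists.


Moduli 9, 20, 10 are not pairwise coprime, so CRT works modulo lcm(m_i) when all pairwise compatibility conditions hold.
Pairwise compatibility: gcd(m_i, m_j) must divide a_i - a_j for every pair.
Merge one congruence at a time:
  Start: x ≡ 0 (mod 9).
  Combine with x ≡ 8 (mod 20): gcd(9, 20) = 1; 8 - 0 = 8, which IS divisible by 1, so compatible.
    Write x = 0 + 9·t and substitute into x ≡ 8 (mod 20): 9·t ≡ 8 − 0 = 8 (mod 20).
    The inverse of 9 mod 20 is 9 (since 9·9 = 81 = 4·20 + 1), so t ≡ 9·8 = 72 ≡ 12 (mod 20).
    Then x = 0 + 9·12 = 108, valid modulo lcm(9, 20) = 180: x ≡ 108 (mod 180).
  Combine with x ≡ 8 (mod 10): gcd(180, 10) = 10; 8 - 108 = -100, which IS divisible by 10, so compatible.
    Write x = 108 + 180·t and substitute into x ≡ 8 (mod 10): 180·t ≡ 8 − 108 = -100 (mod 10).
    Divide the congruence (and modulus) by g = 10: 18·t ≡ -10 (mod 1).
    Modulo 1 every t works; take t = 0.
    Then x = 108 + 180·0 = 108, valid modulo lcm(180, 10) = 180: x ≡ 108 (mod 180).
Verify: 108 mod 9 = 0, 108 mod 20 = 8, 108 mod 10 = 8.

x ≡ 108 (mod 180).


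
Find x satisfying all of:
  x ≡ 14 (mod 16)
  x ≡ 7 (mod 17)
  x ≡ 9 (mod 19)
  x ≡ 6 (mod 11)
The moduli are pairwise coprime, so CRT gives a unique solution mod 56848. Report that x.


Product of moduli M = 16 · 17 · 19 · 11 = 56848.
Merge one congruence at a time:
  Start: x ≡ 14 (mod 16).
  Combine with x ≡ 7 (mod 17); new modulus lcm = 272.
    Write x = 14 + 16·t and substitute into x ≡ 7 (mod 17): 16·t ≡ 7 − 14 = -7 (mod 17).
    Reduce coefficients mod 17: 16·t ≡ 10 (mod 17).
    The inverse of 16 mod 17 is 16 (since 16·16 = 256 = 15·17 + 1), so t ≡ 16·10 = 160 ≡ 7 (mod 17).
    Then x = 14 + 16·7 = 126, valid modulo lcm(16, 17) = 272: x ≡ 126 (mod 272).
  Combine with x ≡ 9 (mod 19); new modulus lcm = 5168.
    Write x = 126 + 272·t and substitute into x ≡ 9 (mod 19): 272·t ≡ 9 − 126 = -117 (mod 19).
    Reduce coefficients mod 19: 6·t ≡ 16 (mod 19).
    The inverse of 6 mod 19 is 16 (since 6·16 = 96 = 5·19 + 1), so t ≡ 16·16 = 256 ≡ 9 (mod 19).
    Then x = 126 + 272·9 = 2574, valid modulo lcm(272, 19) = 5168: x ≡ 2574 (mod 5168).
  Combine with x ≡ 6 (mod 11); new modulus lcm = 56848.
    Write x = 2574 + 5168·t and substitute into x ≡ 6 (mod 11): 5168·t ≡ 6 − 2574 = -2568 (mod 11).
    Reduce coefficients mod 11: 9·t ≡ 6 (mod 11).
    The inverse of 9 mod 11 is 5 (since 9·5 = 45 = 4·11 + 1), so t ≡ 5·6 = 30 ≡ 8 (mod 11).
    Then x = 2574 + 5168·8 = 43918, valid modulo lcm(5168, 11) = 56848: x ≡ 43918 (mod 56848).
Verify against each original: 43918 mod 16 = 14, 43918 mod 17 = 7, 43918 mod 19 = 9, 43918 mod 11 = 6.

x ≡ 43918 (mod 56848).


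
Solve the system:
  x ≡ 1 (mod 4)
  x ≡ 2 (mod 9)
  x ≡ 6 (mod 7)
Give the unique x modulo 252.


Moduli 4, 9, 7 are pairwise coprime; by CRT there is a unique solution modulo M = 4 · 9 · 7 = 252.
Solve pairwise, accumulating the modulus:
  Start with x ≡ 1 (mod 4).
  Combine with x ≡ 2 (mod 9): since gcd(4, 9) = 1, we get a unique residue mod 36.
    Write x = 1 + 4·t and substitute into x ≡ 2 (mod 9): 4·t ≡ 2 − 1 = 1 (mod 9).
    The inverse of 4 mod 9 is 7 (since 4·7 = 28 = 3·9 + 1), so t ≡ 7·1 = 7 ≡ 7 (mod 9).
    Then x = 1 + 4·7 = 29, valid modulo lcm(4, 9) = 36: x ≡ 29 (mod 36).
  Combine with x ≡ 6 (mod 7): since gcd(36, 7) = 1, we get a unique residue mod 252.
    Write x = 29 + 36·t and substitute into x ≡ 6 (mod 7): 36·t ≡ 6 − 29 = -23 (mod 7).
    Reduce coefficients mod 7: 1·t ≡ 5 (mod 7).
    So t ≡ 5 (mod 7).
    Then x = 29 + 36·5 = 209, valid modulo lcm(36, 7) = 252: x ≡ 209 (mod 252).
Verify: 209 mod 4 = 1 ✓, 209 mod 9 = 2 ✓, 209 mod 7 = 6 ✓.

x ≡ 209 (mod 252).


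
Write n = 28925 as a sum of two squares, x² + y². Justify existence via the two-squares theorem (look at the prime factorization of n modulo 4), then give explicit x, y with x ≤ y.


Step 1: Factor n = 28925 = 5^2 · 13 · 89.
Step 2: Check the mod-4 condition on each prime factor: 5 ≡ 1 (mod 4), exponent 2; 13 ≡ 1 (mod 4), exponent 1; 89 ≡ 1 (mod 4), exponent 1.
All primes ≡ 3 (mod 4) appear to even exponent (or don't appear), so by the two-squares theorem n IS expressible as a sum of two squares.
Step 3: Build a representation. Group n = k² · m with k = 5 and m = 13 · 89 = 1157 (a product of primes ≡ 1 (mod 4)); a representation of m scales to one of n via (k·x)² + (k·y)² = k²(x² + y²). Each prime p ≡ 1 (mod 4) is itself a sum of two squares; find a² by testing p − a² for a perfect square:
  13: 13 − 1² = 12, 13 − 2² = 9 = 3² ⇒ 13 = 2² + 3².
  89: 89 − 1² = 88, 89 − 2² = 85, 89 − 3² = 80, 89 − 4² = 73, 89 − 5² = 64 = 8² ⇒ 89 = 5² + 8².
  Combine using the Brahmagupta–Fibonacci identity (a² + b²)(c² + d²) = (ac − bd)² + (ad + bc)² = (ac + bd)² + (ad − bc)²:
  13 · 89 = 1157: from (2² + 3²)(5² + 8²), take (2·5 − 3·8, 2·8 + 3·5) = (10 − 24, 16 + 15) = (-14, 31); dropping signs (only squares matter) gives (14, 31); check 14² + 31² = 196 + 961 = 1157 ✓.
  Scale by k = 5: (5·14, 5·31) = (70, 155).
Step 4: Order so x ≤ y and verify: 70² + 155² = 4900 + 24025 = 28925 = n. ✓

n = 28925 = 70² + 155² (one valid representation with x ≤ y).


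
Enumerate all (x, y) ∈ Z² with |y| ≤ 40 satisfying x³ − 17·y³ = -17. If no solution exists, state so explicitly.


The equation is x³ - 17y³ = -17. For fixed y, x³ = 17·y³ − 17, so a solution requires the RHS to be a perfect cube.
Strategy: iterate y from -40 to 40, compute RHS = 17·y³ − 17, and check whether it is a (positive or negative) perfect cube.
Check small values of y:
  y = 0: RHS = -17 is not a perfect cube.
  y = 1: RHS = 0 = (0)³ ⇒ x = 0 works.
  y = -1: RHS = -34 is not a perfect cube.
  y = 2: RHS = 119 is not a perfect cube.
  y = -2: RHS = -153 is not a perfect cube.
  y = 3: RHS = 442 is not a perfect cube.
  y = -3: RHS = -476 is not a perfect cube.
Continuing the search up to |y| = 40 finds no further solutions beyond those listed.
Collected solutions: (0, 1).

Solutions (with |y| ≤ 40): (0, 1).


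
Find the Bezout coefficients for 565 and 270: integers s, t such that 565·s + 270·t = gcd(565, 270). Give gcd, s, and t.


Euclidean algorithm on (565, 270) — divide until remainder is 0:
  565 = 2 · 270 + 25
  270 = 10 · 25 + 20
  25 = 1 · 20 + 5
  20 = 4 · 5 + 0
gcd(565, 270) = 5.
Track Bezout coefficients alongside the remainders: start with r₀ = 565 = a·1 + b·0 (s = 1, t = 0) and r₁ = 270 = a·0 + b·1 (s = 0, t = 1); each new remainder r_{k+1} = r_{k-1} − q_k·r_k inherits s_{k+1} = s_{k-1} − q_k·s_k, t_{k+1} = t_{k-1} − q_k·t_k, so r_k = a·s_k + b·t_k at every step:
  q = 2: r = 25, s = 1 − 2·0 = 1, t = 0 − 2·1 = -2  (check: 565·1 + 270·(-2) = 25)
  q = 10: r = 20, s = 0 − 10·1 = -10, t = 1 − 10·(-2) = 21  (check: 565·(-10) + 270·21 = 20)
  q = 1: r = 5, s = 1 − 1·(-10) = 11, t = -2 − 1·21 = -23  (check: 565·11 + 270·(-23) = 5)
The row with r = 5 (the gcd) gives the Bezout coefficients s = 11, t = -23.
Result: 565 · (11) + 270 · (-23) = 5.

gcd(565, 270) = 5; s = 11, t = -23 (check: 565·11 + 270·(-23) = 5).


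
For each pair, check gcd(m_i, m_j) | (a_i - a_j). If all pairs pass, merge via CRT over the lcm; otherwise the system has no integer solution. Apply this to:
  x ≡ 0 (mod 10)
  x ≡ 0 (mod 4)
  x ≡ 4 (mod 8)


Moduli 10, 4, 8 are not pairwise coprime, so CRT works modulo lcm(m_i) when all pairwise compatibility conditions hold.
Pairwise compatibility: gcd(m_i, m_j) must divide a_i - a_j for every pair.
Merge one congruence at a time:
  Start: x ≡ 0 (mod 10).
  Combine with x ≡ 0 (mod 4): gcd(10, 4) = 2; 0 - 0 = 0, which IS divisible by 2, so compatible.
    Write x = 0 + 10·t and substitute into x ≡ 0 (mod 4): 10·t ≡ 0 − 0 = 0 (mod 4).
    Divide the congruence (and modulus) by g = 2: 5·t ≡ 0 (mod 2).
    Reduce coefficients mod 2: 1·t ≡ 0 (mod 2).
    So t ≡ 0 (mod 2).
    Then x = 0 + 10·0 = 0, valid modulo lcm(10, 4) = 20: x ≡ 0 (mod 20).
  Combine with x ≡ 4 (mod 8): gcd(20, 8) = 4; 4 - 0 = 4, which IS divisible by 4, so compatible.
    Write x = 0 + 20·t and substitute into x ≡ 4 (mod 8): 20·t ≡ 4 − 0 = 4 (mod 8).
    Divide the congruence (and modulus) by g = 4: 5·t ≡ 1 (mod 2).
    Reduce coefficients mod 2: 1·t ≡ 1 (mod 2).
    So t ≡ 1 (mod 2).
    Then x = 0 + 20·1 = 20, valid modulo lcm(20, 8) = 40: x ≡ 20 (mod 40).
Verify: 20 mod 10 = 0, 20 mod 4 = 0, 20 mod 8 = 4.

x ≡ 20 (mod 40).
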